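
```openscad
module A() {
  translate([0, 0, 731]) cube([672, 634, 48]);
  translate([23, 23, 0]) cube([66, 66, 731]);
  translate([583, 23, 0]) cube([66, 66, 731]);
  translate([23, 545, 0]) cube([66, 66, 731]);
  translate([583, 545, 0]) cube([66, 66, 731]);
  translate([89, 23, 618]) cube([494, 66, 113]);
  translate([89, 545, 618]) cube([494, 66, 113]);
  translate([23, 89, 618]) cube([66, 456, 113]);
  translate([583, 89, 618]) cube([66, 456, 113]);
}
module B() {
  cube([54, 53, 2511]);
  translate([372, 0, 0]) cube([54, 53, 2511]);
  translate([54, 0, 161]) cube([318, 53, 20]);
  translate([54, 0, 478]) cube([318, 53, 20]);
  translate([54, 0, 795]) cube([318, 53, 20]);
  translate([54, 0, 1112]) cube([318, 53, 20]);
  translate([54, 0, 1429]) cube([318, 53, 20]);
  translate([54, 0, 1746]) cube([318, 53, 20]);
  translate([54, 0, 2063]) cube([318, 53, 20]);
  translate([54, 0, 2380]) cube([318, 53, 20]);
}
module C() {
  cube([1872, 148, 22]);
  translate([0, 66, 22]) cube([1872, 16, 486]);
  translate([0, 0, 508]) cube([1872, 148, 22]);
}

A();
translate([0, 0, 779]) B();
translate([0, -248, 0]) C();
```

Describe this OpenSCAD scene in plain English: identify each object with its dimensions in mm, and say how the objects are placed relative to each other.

A is a table with a 672×634 mm rectangular top, 48 mm thick, top surface at z = 779 mm, supported by four 66×66 mm square legs, each inset 23 mm from the nearest pair of top edges, running from the floor. Four apron rails, 66 mm thick and 113 mm tall, run between adjacent legs with their top edges flush with the underside of the top and their outer faces flush with the legs' outer faces.

B is a straight ladder. Two 54×53 mm vertical rails, 2511 mm tall, stand 426 mm apart (outside-to-outside) with their front faces coplanar on the −y side. 8 rungs, each 53 mm deep and 20 mm tall, span between the inner faces of the rails, front faces flush with the rails. The lowest rung's underside is at z = 161 mm and rungs are spaced 317 mm apart (underside to underside).

C is an I-beam lying along x, 1872 mm long. Overall section height 530 mm. Two flanges 148 mm wide (y) and 22 mm thick, one on the floor and one at the top; a web 16 mm thick runs between them, centred on the flange width.

The ladder is on top of the table. The I-beam is on the floor beside the table on its −y side.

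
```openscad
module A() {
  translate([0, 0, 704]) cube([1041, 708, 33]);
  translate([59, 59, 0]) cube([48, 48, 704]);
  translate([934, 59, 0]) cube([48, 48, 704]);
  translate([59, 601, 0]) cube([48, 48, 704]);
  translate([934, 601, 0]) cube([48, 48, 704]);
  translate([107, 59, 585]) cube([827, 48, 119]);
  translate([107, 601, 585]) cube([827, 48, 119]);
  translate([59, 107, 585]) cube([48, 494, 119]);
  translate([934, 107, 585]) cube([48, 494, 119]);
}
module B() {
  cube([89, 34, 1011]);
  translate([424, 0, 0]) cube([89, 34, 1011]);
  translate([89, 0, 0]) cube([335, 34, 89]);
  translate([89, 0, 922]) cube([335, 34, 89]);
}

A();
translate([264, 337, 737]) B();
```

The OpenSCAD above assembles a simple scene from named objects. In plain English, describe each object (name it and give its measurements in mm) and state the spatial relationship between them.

A is a table: top 1041 mm (x) × 708 mm (y), 33 mm thick, upper face at z = 737 mm, on four 48×48 mm square legs, each inset 59 mm from the nearest pair of top edges, running from z = 0 to the bottom of the top. Four apron rails, 48 mm thick and 119 mm tall, run between adjacent legs with their top edges flush with the underside of the top and their outer faces flush with the legs' outer faces.

B is a picture frame with a 335×833 mm rectangular opening (x by z) and a uniform 89 mm border on every side. Frame depth is 34 mm along y. It is built from two vertical stiles running the full outside height and two horizontal rails spanning the gap between the stiles.

The picture frame is on top of the table, centred.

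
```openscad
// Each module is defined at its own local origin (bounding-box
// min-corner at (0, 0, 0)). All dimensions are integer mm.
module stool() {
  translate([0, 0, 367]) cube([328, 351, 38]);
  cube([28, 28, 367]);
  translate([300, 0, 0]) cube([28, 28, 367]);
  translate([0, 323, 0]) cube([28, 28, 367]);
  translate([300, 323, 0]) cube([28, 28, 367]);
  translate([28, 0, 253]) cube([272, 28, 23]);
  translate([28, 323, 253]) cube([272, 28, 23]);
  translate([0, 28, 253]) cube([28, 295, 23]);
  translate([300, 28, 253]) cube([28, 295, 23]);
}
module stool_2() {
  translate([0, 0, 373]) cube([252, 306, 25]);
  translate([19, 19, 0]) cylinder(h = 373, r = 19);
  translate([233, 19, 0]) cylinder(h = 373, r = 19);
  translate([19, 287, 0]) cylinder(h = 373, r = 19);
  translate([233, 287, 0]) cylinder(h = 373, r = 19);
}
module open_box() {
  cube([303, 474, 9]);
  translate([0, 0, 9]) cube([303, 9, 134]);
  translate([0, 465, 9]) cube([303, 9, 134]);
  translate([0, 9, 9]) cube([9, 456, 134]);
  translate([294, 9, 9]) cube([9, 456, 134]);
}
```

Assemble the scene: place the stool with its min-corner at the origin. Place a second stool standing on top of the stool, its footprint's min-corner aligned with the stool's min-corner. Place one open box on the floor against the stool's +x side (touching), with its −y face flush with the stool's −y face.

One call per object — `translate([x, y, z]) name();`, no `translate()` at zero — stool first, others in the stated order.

stool();
translate([0, 0, 405]) stool_2();
translate([328, 0, 0]) open_box();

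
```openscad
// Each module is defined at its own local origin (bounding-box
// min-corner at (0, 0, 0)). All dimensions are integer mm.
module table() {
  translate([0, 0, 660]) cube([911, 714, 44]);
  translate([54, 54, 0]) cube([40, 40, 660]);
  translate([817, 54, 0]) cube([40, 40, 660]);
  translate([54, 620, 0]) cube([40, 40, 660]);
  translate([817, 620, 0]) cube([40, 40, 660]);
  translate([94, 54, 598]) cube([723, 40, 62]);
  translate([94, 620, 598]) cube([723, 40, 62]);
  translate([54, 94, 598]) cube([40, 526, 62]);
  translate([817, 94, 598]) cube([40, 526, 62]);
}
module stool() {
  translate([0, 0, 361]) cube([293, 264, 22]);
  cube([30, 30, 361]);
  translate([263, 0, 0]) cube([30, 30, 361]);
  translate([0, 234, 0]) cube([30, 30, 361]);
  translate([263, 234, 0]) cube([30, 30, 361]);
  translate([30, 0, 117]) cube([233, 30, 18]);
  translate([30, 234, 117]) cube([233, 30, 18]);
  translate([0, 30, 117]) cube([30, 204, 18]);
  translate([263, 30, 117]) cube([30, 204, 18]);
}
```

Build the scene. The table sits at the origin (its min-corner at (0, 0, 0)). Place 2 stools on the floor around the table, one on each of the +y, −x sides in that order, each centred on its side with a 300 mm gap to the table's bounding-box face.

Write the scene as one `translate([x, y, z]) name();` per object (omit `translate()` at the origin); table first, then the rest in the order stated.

table();
translate([309, 1014, 0]) stool();
translate([-593, 225, 0]) stool();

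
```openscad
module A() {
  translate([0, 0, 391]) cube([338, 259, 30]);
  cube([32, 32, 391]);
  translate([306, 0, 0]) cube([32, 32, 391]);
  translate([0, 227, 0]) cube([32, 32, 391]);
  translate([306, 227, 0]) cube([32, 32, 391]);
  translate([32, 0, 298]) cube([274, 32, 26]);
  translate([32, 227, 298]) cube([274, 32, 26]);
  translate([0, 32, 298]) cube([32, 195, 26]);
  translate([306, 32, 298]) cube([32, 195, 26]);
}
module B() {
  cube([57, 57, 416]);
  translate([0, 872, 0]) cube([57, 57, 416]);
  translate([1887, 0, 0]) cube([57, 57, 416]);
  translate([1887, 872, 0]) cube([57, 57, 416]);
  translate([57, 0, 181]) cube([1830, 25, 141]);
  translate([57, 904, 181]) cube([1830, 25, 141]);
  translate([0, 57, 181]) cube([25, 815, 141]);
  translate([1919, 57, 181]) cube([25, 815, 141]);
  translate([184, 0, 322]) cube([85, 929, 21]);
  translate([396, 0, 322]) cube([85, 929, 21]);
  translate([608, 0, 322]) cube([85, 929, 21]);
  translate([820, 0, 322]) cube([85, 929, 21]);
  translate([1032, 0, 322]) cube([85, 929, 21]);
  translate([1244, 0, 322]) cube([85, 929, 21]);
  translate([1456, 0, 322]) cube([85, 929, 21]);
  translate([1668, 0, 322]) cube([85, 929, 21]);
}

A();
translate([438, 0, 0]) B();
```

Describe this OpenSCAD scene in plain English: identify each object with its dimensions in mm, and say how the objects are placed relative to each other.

A is a four-legged stool. The seat is 338×259 mm, 30 mm thick, top at z = 421 mm. It stands on four square legs, each 32×32 mm in cross-section, from z = 0 to the seat underside, each flush with a corner of the seat. Four stretchers, 32 mm wide and 26 mm tall, connect adjacent legs with their undersides at z = 298 mm, each running between the inner faces of the legs it joins and aligned with the legs' outer faces on the other axis.

B is a bed frame 1944 mm long (x) by 929 mm wide (y). Four 57×57 mm corner posts, 416 mm tall, at the corners of the footprint. Four rails of 25 mm thickness and 141 mm height run between adjacent posts with their undersides at z = 181 mm, their outer faces flush with the outside of the frame (the two x-running rails run between the posts' inner faces; the two y-running rails run between the posts' inner faces). 8 slats, each 85 mm wide (x) and 21 mm thick, lie across the top of the two x-running rails, running the full 929 mm width of the frame in y; the slats are evenly spaced along x between the inner faces of the end posts with equal gaps (rounded down to the nearest mm) at the −x end and between each pair — any rounding remainder accumulates at the +x end.

The bed frame is on the floor beside the stool on its +x side.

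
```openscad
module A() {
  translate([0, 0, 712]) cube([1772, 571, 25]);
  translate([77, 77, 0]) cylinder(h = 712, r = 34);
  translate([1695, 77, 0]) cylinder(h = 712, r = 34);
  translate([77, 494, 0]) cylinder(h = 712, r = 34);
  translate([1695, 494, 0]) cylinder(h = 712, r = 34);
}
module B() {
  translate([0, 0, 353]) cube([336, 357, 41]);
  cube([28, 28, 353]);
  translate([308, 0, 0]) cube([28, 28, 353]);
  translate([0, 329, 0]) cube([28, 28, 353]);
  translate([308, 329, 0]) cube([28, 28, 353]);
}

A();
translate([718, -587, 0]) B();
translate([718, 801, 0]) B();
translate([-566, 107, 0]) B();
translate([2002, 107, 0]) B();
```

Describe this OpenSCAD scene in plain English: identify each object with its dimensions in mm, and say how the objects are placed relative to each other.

A is a rectangular dining table. The top is 1772×571×25 mm with its upper surface at z = 737 mm. It stands on four round legs of 68 mm diameter, each leg's bounding box inset 43 mm from the nearest pair of top edges, running from the floor to the underside of the top.

B is a four-legged stool. The seat is a 336×357×41 mm slab whose top surface is at z = 394 mm; four square legs, each 28×28 mm in cross-section, run from the floor (z = 0) to the underside of the seat, each flush with a corner of the seat.

Four stools sit around the table at the −y, +y, −x, +x sides.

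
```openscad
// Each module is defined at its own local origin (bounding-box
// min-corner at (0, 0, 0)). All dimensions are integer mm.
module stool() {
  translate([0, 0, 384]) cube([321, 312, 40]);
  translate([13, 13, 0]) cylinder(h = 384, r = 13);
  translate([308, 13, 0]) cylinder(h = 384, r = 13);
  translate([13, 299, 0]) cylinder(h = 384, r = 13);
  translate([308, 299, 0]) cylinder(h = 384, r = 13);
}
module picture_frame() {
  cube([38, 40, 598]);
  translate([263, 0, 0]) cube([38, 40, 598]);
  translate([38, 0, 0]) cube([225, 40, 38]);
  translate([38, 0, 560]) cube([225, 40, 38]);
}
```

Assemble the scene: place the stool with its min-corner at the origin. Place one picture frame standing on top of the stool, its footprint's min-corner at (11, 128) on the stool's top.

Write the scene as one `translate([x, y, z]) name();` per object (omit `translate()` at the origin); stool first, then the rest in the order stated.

stool();
translate([11, 128, 424]) picture_frame();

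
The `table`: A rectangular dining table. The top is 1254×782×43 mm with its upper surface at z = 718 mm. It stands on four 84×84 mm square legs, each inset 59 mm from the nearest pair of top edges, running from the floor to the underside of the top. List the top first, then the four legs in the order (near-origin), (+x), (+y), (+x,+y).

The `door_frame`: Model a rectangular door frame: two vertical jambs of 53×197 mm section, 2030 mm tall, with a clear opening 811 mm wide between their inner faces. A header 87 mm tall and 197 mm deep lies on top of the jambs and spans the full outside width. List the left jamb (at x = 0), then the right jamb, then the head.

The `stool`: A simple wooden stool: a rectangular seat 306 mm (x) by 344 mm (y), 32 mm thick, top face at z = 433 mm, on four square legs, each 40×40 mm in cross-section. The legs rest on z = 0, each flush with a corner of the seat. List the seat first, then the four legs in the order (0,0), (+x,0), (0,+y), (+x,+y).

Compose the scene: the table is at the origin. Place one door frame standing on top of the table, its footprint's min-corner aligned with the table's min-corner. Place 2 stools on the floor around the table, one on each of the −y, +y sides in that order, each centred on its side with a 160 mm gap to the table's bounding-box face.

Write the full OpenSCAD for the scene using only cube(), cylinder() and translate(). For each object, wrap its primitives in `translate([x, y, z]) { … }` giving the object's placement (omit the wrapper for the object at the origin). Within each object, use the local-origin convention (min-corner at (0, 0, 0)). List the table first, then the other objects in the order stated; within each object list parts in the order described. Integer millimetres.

translate([0, 0, 675]) cube([1254, 782, 43]);
translate([59, 59, 0]) cube([84, 84, 675]);
translate([1111, 59, 0]) cube([84, 84, 675]);
translate([59, 639, 0]) cube([84, 84, 675]);
translate([1111, 639, 0]) cube([84, 84, 675]);
translate([0, 0, 718]) {
  cube([53, 197, 2030]);
  translate([864, 0, 0]) cube([53, 197, 2030]);
  translate([0, 0, 2030]) cube([917, 197, 87]);
}
translate([474, -504, 0]) {
  translate([0, 0, 401]) cube([306, 344, 32]);
  cube([40, 40, 401]);
  translate([266, 0, 0]) cube([40, 40, 401]);
  translate([0, 304, 0]) cube([40, 40, 401]);
  translate([266, 304, 0]) cube([40, 40, 401]);
}
translate([474, 942, 0]) {
  translate([0, 0, 401]) cube([306, 344, 32]);
  cube([40, 40, 401]);
  translate([266, 0, 0]) cube([40, 40, 401]);
  translate([0, 304, 0]) cube([40, 40, 401]);
  translate([266, 304, 0]) cube([40, 40, 401]);
}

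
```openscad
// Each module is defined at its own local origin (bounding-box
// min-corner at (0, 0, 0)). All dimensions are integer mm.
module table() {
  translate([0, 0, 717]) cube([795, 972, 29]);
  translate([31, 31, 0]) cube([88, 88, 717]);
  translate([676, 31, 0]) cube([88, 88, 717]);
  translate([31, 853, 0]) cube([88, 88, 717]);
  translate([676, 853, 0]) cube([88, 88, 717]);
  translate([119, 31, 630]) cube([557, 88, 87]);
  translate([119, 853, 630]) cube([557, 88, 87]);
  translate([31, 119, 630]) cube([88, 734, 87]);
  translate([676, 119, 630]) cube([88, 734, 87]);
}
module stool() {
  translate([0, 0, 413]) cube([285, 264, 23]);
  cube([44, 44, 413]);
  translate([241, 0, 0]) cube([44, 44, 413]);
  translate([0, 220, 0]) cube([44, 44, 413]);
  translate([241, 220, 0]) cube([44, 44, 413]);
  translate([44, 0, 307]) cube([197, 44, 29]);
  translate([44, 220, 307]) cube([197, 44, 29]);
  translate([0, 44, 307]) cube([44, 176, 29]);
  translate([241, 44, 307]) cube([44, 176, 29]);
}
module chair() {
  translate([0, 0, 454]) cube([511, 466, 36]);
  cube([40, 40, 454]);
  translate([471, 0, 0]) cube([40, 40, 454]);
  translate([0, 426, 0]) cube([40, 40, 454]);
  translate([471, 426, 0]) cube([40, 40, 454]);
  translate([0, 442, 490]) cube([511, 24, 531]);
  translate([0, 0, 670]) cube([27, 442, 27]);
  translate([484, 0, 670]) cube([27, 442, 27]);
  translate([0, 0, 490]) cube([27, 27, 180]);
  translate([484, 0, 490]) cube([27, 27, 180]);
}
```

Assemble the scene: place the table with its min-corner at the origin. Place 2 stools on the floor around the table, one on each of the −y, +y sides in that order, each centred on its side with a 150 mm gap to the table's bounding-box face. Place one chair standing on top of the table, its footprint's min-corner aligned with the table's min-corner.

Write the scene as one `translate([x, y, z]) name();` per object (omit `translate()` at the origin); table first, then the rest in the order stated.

table();
translate([255, -414, 0]) stool();
translate([255, 1122, 0]) stool();
translate([0, 0, 746]) chair();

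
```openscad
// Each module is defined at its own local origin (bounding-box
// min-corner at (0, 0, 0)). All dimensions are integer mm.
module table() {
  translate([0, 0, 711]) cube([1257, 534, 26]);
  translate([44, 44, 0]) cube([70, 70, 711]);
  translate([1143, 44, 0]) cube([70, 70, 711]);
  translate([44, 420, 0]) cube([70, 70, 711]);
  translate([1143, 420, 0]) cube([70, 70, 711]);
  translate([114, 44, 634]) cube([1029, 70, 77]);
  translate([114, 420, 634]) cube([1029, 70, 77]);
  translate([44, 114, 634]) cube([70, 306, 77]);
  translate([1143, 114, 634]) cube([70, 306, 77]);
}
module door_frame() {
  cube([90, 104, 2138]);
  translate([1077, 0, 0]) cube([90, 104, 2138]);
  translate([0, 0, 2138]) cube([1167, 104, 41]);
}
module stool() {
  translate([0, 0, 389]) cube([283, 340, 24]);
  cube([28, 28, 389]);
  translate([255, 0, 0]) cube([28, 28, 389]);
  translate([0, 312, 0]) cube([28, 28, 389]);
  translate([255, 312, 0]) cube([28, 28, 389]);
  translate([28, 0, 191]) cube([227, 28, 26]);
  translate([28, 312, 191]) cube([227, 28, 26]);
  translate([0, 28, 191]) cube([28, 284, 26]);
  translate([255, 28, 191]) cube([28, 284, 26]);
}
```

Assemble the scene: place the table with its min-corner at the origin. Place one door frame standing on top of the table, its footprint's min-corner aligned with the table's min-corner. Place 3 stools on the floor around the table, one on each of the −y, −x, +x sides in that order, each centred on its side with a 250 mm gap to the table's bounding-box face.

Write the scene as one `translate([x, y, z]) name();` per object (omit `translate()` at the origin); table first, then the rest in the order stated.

table();
translate([0, 0, 737]) door_frame();
translate([487, -590, 0]) stool();
translate([-533, 97, 0]) stool();
translate([1507, 97, 0]) stool();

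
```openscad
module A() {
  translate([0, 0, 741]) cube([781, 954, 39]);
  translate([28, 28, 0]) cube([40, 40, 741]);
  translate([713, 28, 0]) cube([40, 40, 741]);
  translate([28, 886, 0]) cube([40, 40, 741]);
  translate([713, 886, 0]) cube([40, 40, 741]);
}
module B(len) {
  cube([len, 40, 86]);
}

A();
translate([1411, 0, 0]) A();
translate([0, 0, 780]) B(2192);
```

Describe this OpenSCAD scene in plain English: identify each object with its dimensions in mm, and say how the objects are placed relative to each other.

A is a table with a 781×954 mm rectangular top, 39 mm thick, top surface at z = 780 mm, supported by four 40×40 mm square legs, each inset 28 mm from the nearest pair of top edges, running from the floor.

B is a rectangular beam 2192 mm long (x), 40 mm deep (y), 86 mm thick (z).

The beam spans the tops of two tables placed 630 mm apart, resting at z = 780 mm.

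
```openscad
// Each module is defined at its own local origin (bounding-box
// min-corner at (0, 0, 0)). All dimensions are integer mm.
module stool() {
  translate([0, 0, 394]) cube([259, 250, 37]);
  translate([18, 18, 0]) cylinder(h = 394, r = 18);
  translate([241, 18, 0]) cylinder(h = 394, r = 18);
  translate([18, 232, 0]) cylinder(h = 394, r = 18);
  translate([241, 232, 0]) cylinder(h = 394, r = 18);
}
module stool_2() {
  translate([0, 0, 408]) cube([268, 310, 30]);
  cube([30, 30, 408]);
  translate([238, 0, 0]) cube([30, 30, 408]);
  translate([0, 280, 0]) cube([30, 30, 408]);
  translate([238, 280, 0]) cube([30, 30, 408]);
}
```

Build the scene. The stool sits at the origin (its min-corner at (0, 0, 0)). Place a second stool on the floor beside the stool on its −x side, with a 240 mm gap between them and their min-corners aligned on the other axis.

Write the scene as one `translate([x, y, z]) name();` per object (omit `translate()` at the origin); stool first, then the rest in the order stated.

stool();
translate([-508, 0, 0]) stool_2();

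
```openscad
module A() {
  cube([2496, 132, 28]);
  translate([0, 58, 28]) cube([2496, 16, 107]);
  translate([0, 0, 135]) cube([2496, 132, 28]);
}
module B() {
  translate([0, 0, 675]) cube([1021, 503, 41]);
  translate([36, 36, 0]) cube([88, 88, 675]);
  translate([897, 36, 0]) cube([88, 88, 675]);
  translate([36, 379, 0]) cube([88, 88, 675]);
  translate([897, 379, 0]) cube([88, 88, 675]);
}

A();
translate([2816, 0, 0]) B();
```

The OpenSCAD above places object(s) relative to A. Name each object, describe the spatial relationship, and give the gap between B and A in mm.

The table's nearest face is 320 mm from the I-beam's +x face.

A is an I-beam. B is a table. The table is on the floor beside the I-beam on its +x side. The gap between the table and the I-beam is 320 mm.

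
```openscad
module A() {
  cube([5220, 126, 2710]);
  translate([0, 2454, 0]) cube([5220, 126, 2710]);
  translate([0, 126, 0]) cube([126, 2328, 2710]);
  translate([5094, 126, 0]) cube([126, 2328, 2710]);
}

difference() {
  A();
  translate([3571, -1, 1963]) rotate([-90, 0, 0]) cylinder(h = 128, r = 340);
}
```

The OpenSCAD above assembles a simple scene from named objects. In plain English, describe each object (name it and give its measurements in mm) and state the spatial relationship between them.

A is the wall frame of a small rectangular building: four walls, each 2710 mm tall and 126 mm thick, enclosing a footprint 5220 mm (x) by 2580 mm (y) outside-to-outside, with no floor or roof. The front and back walls (the −y and +y sides) span the full width; the two side walls fit between them.

The house frame has a circular hole of radius 340 mm through its front wall, centred at (x = 3571, z = 1963).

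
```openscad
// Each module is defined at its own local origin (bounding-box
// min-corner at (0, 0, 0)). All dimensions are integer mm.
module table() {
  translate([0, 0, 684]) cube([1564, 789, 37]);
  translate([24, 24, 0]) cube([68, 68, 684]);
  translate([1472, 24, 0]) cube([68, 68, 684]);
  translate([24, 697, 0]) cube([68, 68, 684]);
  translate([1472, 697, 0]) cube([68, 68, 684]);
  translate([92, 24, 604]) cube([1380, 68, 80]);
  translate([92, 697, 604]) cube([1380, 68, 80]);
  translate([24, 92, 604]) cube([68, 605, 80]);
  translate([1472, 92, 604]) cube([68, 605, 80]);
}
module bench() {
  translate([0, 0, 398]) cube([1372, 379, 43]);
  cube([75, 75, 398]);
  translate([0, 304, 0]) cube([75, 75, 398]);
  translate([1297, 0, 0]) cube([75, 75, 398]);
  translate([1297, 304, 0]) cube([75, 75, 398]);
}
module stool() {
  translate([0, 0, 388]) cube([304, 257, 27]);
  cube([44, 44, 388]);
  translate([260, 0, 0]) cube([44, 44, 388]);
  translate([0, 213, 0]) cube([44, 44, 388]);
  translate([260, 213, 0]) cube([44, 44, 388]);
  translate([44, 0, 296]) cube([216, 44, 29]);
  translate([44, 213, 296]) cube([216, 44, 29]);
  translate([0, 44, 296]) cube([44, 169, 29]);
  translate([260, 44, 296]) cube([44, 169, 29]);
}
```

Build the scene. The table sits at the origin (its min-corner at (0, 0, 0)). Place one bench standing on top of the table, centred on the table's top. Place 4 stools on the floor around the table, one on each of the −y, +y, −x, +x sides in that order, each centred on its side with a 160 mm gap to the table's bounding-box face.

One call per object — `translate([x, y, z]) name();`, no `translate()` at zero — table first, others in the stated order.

table();
translate([96, 205, 721]) bench();
translate([630, -417, 0]) stool();
translate([630, 949, 0]) stool();
translate([-464, 266, 0]) stool();
translate([1724, 266, 0]) stool();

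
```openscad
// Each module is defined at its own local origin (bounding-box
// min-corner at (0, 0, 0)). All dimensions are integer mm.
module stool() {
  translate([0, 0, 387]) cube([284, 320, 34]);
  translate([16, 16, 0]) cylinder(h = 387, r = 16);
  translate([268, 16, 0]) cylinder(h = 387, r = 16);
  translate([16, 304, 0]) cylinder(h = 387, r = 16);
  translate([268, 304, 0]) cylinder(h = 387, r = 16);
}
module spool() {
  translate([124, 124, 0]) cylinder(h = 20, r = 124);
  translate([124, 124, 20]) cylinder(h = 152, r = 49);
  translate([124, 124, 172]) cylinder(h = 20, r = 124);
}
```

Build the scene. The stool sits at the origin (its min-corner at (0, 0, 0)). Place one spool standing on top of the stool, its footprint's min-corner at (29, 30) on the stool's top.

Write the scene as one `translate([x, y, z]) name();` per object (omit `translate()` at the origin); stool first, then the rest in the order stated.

stool();
translate([29, 30, 421]) spool();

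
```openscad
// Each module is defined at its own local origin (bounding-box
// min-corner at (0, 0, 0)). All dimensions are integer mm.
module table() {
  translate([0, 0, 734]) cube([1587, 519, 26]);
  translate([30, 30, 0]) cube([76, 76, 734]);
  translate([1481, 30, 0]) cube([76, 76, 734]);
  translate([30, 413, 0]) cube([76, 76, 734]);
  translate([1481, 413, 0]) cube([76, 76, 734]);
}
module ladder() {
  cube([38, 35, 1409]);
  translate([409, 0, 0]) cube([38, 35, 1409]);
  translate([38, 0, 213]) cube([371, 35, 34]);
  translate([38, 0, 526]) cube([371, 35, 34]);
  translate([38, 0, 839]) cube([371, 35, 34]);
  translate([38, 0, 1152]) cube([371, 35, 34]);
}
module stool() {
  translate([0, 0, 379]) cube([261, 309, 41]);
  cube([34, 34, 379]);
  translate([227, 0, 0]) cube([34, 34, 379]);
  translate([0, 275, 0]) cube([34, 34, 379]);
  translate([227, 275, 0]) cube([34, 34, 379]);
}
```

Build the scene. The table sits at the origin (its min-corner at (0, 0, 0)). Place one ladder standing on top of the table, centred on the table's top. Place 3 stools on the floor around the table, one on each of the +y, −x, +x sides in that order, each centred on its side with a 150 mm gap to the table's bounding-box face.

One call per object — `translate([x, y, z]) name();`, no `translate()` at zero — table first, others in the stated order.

table();
translate([570, 242, 760]) ladder();
translate([663, 669, 0]) stool();
translate([-411, 105, 0]) stool();
translate([1737, 105, 0]) stool();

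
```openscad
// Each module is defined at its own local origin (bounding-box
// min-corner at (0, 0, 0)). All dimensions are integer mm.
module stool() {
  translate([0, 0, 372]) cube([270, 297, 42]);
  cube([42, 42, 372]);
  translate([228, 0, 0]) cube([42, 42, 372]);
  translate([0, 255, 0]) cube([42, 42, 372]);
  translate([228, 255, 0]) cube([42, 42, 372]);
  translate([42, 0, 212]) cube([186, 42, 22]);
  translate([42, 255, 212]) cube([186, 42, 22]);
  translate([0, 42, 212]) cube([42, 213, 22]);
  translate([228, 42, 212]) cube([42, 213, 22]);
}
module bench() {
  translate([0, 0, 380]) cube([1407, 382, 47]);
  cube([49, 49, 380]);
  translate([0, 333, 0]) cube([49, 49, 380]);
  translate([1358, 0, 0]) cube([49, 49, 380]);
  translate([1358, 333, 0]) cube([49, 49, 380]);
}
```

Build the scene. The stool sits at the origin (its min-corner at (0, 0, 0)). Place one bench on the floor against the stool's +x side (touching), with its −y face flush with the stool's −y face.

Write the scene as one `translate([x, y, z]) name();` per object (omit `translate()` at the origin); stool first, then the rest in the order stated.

stool();
translate([270, 0, 0]) bench();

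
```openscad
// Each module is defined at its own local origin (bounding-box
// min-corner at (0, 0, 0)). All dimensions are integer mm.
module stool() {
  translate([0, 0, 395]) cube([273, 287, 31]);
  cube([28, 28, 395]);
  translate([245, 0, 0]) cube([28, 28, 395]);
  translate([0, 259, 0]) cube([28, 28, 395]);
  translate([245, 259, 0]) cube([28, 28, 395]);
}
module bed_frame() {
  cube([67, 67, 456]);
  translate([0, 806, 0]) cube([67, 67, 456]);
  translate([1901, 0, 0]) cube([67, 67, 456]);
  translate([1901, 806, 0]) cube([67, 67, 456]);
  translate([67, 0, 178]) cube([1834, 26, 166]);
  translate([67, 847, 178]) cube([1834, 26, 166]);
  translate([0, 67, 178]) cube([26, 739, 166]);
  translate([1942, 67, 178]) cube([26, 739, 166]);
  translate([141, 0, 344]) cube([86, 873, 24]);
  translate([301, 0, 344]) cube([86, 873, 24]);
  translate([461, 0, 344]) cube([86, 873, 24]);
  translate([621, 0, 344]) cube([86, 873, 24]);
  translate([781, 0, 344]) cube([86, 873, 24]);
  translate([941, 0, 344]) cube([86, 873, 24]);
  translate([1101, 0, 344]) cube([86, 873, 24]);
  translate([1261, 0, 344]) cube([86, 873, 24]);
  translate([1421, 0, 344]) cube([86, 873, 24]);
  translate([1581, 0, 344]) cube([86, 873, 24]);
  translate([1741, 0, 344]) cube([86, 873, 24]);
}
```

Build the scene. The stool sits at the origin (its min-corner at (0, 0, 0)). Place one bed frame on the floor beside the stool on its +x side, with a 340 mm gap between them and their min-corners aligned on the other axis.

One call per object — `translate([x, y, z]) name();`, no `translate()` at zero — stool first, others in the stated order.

stool();
translate([613, 0, 0]) bed_frame();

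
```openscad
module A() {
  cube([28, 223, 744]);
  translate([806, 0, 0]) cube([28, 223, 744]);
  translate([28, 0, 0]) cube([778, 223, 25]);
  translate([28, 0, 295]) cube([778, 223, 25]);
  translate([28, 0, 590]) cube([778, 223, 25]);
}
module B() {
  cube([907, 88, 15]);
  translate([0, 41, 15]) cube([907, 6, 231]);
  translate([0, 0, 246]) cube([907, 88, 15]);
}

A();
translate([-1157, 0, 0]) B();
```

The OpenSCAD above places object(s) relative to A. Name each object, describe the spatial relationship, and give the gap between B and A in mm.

A is a bookshelf. B is an I-beam. The I-beam is on the floor beside the bookshelf on its −x side. The gap between the I-beam and the bookshelf is 250 mm.

The I-beam's nearest face is 250 mm from the bookshelf's −x face.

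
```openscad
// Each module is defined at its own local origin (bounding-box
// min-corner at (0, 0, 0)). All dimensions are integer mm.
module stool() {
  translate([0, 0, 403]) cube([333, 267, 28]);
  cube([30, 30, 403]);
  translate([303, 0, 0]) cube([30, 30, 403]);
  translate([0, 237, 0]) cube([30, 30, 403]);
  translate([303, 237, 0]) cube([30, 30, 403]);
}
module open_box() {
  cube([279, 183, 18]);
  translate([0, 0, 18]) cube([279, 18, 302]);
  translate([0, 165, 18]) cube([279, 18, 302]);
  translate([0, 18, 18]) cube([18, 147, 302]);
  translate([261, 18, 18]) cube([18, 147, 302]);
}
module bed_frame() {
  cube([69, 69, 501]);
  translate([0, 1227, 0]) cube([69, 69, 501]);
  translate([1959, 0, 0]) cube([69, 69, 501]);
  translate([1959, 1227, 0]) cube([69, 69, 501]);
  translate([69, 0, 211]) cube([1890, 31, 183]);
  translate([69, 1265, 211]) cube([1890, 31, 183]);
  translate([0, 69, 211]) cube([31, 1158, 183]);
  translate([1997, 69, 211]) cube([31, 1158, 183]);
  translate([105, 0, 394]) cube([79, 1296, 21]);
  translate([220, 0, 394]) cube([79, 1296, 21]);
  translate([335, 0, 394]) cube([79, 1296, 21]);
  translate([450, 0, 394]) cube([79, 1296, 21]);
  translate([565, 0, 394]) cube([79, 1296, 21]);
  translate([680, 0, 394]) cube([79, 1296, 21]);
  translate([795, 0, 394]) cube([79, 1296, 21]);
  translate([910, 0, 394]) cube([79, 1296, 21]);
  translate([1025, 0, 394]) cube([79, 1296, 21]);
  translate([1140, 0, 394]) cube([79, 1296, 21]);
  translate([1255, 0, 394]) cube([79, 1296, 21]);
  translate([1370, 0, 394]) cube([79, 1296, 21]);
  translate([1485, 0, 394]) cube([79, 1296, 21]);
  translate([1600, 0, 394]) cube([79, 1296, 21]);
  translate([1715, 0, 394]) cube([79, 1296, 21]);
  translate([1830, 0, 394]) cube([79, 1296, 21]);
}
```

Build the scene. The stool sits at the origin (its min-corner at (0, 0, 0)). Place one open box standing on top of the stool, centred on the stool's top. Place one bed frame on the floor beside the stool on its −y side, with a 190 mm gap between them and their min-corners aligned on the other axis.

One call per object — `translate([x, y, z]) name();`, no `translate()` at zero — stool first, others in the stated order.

stool();
translate([27, 42, 431]) open_box();
translate([0, -1486, 0]) bed_frame();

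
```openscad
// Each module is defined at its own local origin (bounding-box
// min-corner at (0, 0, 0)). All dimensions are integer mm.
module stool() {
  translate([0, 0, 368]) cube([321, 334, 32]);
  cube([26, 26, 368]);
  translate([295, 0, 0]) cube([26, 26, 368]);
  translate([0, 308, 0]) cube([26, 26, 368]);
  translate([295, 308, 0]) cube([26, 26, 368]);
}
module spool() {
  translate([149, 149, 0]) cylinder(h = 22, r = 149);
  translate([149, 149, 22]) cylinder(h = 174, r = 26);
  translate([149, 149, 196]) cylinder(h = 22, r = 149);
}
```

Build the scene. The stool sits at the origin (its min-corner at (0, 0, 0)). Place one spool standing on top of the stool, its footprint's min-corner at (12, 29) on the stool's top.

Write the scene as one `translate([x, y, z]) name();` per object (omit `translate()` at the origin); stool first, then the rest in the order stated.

stool();
translate([12, 29, 400]) spool();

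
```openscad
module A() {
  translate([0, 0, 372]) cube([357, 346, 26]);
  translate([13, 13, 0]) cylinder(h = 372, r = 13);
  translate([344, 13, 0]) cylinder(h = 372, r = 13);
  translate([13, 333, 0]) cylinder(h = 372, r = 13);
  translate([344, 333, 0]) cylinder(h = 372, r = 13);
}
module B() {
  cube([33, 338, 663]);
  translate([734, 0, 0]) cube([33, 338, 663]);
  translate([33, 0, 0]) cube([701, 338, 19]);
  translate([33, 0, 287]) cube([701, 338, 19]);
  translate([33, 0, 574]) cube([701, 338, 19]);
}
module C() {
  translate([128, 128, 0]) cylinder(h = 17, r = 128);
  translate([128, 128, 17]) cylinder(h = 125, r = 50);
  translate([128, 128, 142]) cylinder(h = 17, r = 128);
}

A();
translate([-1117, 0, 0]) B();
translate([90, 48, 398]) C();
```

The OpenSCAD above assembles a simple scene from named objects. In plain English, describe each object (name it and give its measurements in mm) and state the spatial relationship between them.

A is a simple wooden stool: a rectangular seat 357 mm (x) by 346 mm (y), 26 mm thick, top face at z = 398 mm, on four round legs, each 26 mm in diameter. The legs rest on z = 0, each leg's axis is inset half a diameter from the nearest pair of seat edges (so the leg's bounding box is flush with the corner).

B is an open bookshelf. Two side panels, each 33 mm thick, 338 mm deep and 663 mm tall, stand 767 mm apart (outside-to-outside). Between them sit 3 shelves, each 19 mm thick and 338 mm deep, spanning the full gap between the sides. The bottom shelf rests on the floor (its underside at z = 0) and the clear gap between one shelf's top and the next shelf's underside is 268 mm.

C is a spool: two coaxial disc flanges of radius 128 mm and thickness 17 mm, joined by a core cylinder of radius 50 mm and height 125 mm. The lower flange rests on z = 0 and the three cylinders share a vertical axis.

The bookshelf is on the floor beside the stool on its −x side. The spool is on top of the stool.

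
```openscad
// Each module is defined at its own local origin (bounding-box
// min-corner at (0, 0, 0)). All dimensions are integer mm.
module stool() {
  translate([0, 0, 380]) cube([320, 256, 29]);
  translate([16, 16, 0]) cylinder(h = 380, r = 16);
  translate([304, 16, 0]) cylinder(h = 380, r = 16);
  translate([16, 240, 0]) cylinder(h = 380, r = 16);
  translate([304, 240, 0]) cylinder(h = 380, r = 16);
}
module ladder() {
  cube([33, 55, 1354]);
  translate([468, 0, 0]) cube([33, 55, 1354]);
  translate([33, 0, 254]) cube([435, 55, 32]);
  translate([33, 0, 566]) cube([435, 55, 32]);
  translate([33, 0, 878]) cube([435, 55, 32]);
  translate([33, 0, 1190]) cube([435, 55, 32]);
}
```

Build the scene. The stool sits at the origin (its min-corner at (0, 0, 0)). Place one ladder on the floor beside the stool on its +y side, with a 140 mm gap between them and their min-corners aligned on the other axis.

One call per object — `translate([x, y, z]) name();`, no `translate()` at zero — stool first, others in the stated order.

stool();
translate([0, 396, 0]) ladder();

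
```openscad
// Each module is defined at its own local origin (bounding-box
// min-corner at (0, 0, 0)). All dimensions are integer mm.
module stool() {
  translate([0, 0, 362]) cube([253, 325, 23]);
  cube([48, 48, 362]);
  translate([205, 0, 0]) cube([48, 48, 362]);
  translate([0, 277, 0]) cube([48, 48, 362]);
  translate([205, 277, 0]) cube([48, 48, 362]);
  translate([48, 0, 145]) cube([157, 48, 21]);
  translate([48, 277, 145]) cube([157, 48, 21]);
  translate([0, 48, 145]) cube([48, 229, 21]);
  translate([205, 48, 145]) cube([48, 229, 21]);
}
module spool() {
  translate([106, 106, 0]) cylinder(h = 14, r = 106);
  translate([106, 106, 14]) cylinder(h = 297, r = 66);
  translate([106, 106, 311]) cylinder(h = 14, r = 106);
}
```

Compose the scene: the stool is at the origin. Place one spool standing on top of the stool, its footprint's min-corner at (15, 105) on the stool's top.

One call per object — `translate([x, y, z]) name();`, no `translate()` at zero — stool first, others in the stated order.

stool();
translate([15, 105, 385]) spool();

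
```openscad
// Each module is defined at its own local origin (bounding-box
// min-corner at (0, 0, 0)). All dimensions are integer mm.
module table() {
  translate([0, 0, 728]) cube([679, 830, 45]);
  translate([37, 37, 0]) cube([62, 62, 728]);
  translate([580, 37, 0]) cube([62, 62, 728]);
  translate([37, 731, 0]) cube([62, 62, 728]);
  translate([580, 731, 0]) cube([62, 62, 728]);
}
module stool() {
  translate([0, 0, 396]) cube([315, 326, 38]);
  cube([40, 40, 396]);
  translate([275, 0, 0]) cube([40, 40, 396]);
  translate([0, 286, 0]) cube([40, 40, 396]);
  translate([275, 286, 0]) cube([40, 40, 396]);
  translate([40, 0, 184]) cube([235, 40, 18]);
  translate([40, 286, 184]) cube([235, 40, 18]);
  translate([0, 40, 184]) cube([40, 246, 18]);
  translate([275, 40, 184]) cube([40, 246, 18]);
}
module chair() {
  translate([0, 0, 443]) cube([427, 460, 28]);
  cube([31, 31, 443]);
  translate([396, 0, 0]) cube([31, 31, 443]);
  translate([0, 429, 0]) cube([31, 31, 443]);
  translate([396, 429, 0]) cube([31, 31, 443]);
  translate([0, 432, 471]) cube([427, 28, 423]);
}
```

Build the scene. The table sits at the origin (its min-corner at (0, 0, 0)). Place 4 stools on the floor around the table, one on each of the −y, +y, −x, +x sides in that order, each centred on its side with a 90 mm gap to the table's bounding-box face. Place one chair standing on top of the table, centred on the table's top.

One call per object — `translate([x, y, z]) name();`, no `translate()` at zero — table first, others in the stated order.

table();
translate([182, -416, 0]) stool();
translate([182, 920, 0]) stool();
translate([-405, 252, 0]) stool();
translate([769, 252, 0]) stool();
translate([126, 185, 773]) chair();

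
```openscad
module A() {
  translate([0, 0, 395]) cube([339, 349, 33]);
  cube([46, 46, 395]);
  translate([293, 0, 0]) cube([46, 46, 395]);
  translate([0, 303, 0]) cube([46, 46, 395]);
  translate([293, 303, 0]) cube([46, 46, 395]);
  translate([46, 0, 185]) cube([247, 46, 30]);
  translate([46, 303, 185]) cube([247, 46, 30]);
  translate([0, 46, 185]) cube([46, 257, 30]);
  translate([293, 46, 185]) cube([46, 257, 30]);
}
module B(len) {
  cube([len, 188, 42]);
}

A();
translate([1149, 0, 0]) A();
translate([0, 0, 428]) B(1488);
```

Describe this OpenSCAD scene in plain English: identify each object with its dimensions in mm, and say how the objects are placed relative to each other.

A is a four-legged stool. The seat is a 339×349×33 mm slab whose top surface is at z = 428 mm; four square legs, each 46×46 mm in cross-section, run from the floor (z = 0) to the underside of the seat, each flush with a corner of the seat. Four stretchers, 46 mm wide and 30 mm tall, connect adjacent legs with their undersides at z = 185 mm, each running between the inner faces of the legs it joins and aligned with the legs' outer faces on the other axis.

B is a rectangular beam 1488 mm long (x), 188 mm deep (y), 42 mm thick (z).

The beam spans the tops of two stools placed 810 mm apart, resting at z = 428 mm.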